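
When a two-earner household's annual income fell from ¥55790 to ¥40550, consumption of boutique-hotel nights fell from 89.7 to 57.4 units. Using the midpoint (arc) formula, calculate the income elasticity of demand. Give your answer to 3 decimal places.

ΔQ = 57.4 − 89.7 = -32.3; midpoint Q̄ = (89.7 + 57.4)/2 = 73.55.
ΔI = 40550 − 55790 = -15240; midpoint Ī = (55790 + 40550)/2 = 48170.
η = (ΔQ/Q̄) ÷ (ΔI/Ī) = (-32.3/73.55) ÷ (-15240/48170) = 1.388.

1.388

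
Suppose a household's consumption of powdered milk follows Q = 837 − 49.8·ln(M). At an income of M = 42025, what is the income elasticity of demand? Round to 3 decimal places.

-0.162

At M = 42025: Q = 306.828.
dQ/dM = -49.8/M = -0.00118501 at this income.
η = (dQ/dM)·(M/Q) = -0.00118501 × (42025/306.828) = -0.162.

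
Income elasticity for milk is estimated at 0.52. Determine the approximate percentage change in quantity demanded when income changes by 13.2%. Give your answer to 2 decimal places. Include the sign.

6.86%

%ΔQ ≈ η × %ΔI = 0.52 × 13.2% = 6.86%.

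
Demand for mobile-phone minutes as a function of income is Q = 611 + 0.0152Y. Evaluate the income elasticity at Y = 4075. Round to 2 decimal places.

At Y = 4075: Q = 672.940.
dQ/dY = 0.0152.
η = (dQ/dY)·(Y/Q) = 0.0152 × (4075/672.940) = 0.09.

0.09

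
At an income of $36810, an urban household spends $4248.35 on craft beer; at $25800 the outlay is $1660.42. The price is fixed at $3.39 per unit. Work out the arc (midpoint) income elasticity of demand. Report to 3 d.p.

2.491

With a constant price, Q₁ = 4248.35/3.39 = 1253.201 and Q₂ = 1660.42/3.39 = 489.799 (equivalently, work directly with expenditure since P cancels).
Midpoint %ΔQ = (1660.42 − 4248.35)/2954.39 = -0.87596; midpoint %ΔI = (25800 − 36810)/31305 = -0.35170.
η = -0.87596 / -0.35170 = 2.491.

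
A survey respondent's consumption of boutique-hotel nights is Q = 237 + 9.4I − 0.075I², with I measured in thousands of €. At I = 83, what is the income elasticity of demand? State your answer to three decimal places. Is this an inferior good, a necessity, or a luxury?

-0.506 (inferior good)

At I = 83: Q = 500.5250.
dQ/dI = 9.4 − 0.15I = -3.05000.
η = (dQ/dI)·(I/Q) = -3.05000 × (83/500.5250) = -0.506.
η < 0 ⇒ inferior good.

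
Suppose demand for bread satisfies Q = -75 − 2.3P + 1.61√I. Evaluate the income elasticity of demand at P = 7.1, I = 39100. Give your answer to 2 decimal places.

0.70

At P = 7.1, I = 39100: Q = 227.027.
Holding P constant, ∂Q/∂I = 1.61/(2√I) = 0.00407106.
η_I = (∂Q/∂I)·(I/Q) = 0.00407106 × (39100/227.027) = 0.70.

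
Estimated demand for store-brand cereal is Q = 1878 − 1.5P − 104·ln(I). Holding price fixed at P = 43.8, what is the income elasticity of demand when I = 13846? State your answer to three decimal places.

-0.127

At P = 43.8, I = 13846: Q = 820.582.
Holding P constant, ∂Q/∂I = -104/I = -0.00751119.
η_I = (∂Q/∂I)·(I/Q) = -0.00751119 × (13846/820.582) = -0.127.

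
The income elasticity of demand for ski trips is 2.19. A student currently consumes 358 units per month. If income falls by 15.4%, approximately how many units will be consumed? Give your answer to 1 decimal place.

237.3

%ΔQ ≈ η × %ΔI = 2.19 × (-15.4%) = -33.726%.
New Q ≈ 358 × (1 − 0.33726) = 237.3.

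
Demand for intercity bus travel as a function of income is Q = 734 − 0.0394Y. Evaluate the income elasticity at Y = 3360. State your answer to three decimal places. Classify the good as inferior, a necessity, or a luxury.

-0.220 (inferior good)

At Y = 3360: Q = 601.616.
dQ/dY = −0.0394.
η = (dQ/dY)·(Y/Q) = -0.0394 × (3360/601.616) = -0.220.
Since η < 0, the good is an inferior good.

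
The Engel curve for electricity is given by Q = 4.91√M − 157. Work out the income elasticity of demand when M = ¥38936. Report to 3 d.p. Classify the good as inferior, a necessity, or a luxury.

0.597 (necessity)

At M = 38936: Q = 811.851.
dQ/dM = 4.91/(2√M) = 0.0124416 at this income.
η = (dQ/dM)·(M/Q) = 0.0124416 × (38936/811.851) = 0.597.
Since 0 < η < 1, the good is a necessity.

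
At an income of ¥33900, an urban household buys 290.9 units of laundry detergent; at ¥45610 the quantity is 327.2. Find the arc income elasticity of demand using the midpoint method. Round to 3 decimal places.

ΔQ = 327.2 − 290.9 = 36.3; midpoint Q̄ = (290.9 + 327.2)/2 = 309.05.
ΔI = 45610 − 33900 = 11710; midpoint Ī = (33900 + 45610)/2 = 39755.
η = (ΔQ/Q̄) ÷ (ΔI/Ī) = (36.3/309.05) ÷ (11710/39755) = 0.399.

0.399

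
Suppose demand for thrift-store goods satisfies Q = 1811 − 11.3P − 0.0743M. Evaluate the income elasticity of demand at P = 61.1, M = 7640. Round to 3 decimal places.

At P = 61.1, M = 7640: Q = 552.918.
Holding P constant, ∂Q/∂M = −0.0743.
η_M = (∂Q/∂M)·(M/Q) = -0.0743 × (7640/552.918) = -1.027.

-1.027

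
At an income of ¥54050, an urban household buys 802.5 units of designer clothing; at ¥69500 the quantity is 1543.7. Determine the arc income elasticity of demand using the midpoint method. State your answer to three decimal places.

ΔQ = 1543.7 − 802.5 = 741.2; midpoint Q̄ = (802.5 + 1543.7)/2 = 1173.1.
ΔI = 69500 − 54050 = 15450; midpoint Ī = (54050 + 69500)/2 = 61775.
η = (ΔQ/Q̄) ÷ (ΔI/Ī) = (741.2/1173.1) ÷ (15450/61775) = 2.526.

2.526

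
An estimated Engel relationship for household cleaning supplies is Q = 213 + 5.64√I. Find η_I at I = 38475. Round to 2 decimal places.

At I = 38475: Q = 1319.289.
dQ/dI = 5.64/(2√I) = 0.0143767 at this income.
η = (dQ/dI)·(I/Q) = 0.0143767 × (38475/1319.289) = 0.42.

0.42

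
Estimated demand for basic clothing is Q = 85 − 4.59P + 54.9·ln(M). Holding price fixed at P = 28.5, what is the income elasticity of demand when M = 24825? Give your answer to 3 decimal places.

0.108

At P = 28.5, M = 24825: Q = 509.751.
Holding P constant, ∂Q/∂M = 54.9/M = 0.00221148.
η_M = (∂Q/∂M)·(M/Q) = 0.00221148 × (24825/509.751) = 0.108.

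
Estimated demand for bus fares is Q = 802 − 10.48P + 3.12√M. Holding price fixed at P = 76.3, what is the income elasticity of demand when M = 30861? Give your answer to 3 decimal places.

At P = 76.3, M = 30861: Q = 550.476.
Holding P constant, ∂Q/∂M = 3.12/(2√M) = 0.00888014.
η_M = (∂Q/∂M)·(M/Q) = 0.00888014 × (30861/550.476) = 0.498.

0.498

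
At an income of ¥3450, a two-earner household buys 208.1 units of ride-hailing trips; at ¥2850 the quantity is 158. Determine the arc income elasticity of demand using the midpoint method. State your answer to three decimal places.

1.437

ΔQ = 158 − 208.1 = -50.1; midpoint Q̄ = (208.1 + 158)/2 = 183.05.
ΔI = 2850 − 3450 = -600; midpoint Ī = (3450 + 2850)/2 = 3150.
η = (ΔQ/Q̄) ÷ (ΔI/Ī) = (-50.1/183.05) ÷ (-600/3150) = 1.437.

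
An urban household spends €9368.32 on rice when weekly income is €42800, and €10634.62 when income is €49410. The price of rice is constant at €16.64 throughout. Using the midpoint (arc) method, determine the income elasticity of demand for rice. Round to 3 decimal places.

With a constant price, Q₁ = 9368.32/16.64 = 563.000 and Q₂ = 10634.62/16.64 = 639.100 (equivalently, work directly with expenditure since P cancels).
Midpoint %ΔQ = (10634.62 − 9368.32)/10001.47 = 0.12661; midpoint %ΔI = (49410 − 42800)/46105 = 0.14337.
η = 0.12661 / 0.14337 = 0.883.

0.883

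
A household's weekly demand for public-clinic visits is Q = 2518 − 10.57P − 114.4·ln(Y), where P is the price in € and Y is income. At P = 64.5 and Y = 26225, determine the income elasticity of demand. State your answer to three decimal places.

At P = 64.5, Y = 26225: Q = 672.276.
Holding P constant, ∂Q/∂Y = -114.4/Y = -0.00436225.
η_Y = (∂Q/∂Y)·(Y/Q) = -0.00436225 × (26225/672.276) = -0.170.

-0.170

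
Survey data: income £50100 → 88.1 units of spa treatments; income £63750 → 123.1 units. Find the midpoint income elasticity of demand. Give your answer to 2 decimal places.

1.38

ΔQ = 123.1 − 88.1 = 35; midpoint Q̄ = (88.1 + 123.1)/2 = 105.6.
ΔI = 63750 − 50100 = 13650; midpoint Ī = (50100 + 63750)/2 = 56925.
η = (ΔQ/Q̄) ÷ (ΔI/Ī) = (35/105.6) ÷ (13650/56925) = 1.38.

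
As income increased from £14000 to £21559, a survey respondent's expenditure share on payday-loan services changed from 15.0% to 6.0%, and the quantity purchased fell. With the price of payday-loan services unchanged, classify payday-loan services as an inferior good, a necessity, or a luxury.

inferior good

Quantity demanded falls as income rises, so η < 0.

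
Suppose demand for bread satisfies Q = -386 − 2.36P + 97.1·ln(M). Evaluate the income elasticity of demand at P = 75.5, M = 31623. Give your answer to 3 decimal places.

At P = 75.5, M = 31623: Q = 441.935.
Holding P constant, ∂Q/∂M = 97.1/M = 0.00307055.
η_M = (∂Q/∂M)·(M/Q) = 0.00307055 × (31623/441.935) = 0.220.

0.220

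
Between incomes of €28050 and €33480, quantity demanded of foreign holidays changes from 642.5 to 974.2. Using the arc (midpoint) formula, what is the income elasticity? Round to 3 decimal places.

2.325

ΔQ = 974.2 − 642.5 = 331.7; midpoint Q̄ = (642.5 + 974.2)/2 = 808.35.
ΔI = 33480 − 28050 = 5430; midpoint Ī = (28050 + 33480)/2 = 30765.
η = (ΔQ/Q̄) ÷ (ΔI/Ī) = (331.7/808.35) ÷ (5430/30765) = 2.325.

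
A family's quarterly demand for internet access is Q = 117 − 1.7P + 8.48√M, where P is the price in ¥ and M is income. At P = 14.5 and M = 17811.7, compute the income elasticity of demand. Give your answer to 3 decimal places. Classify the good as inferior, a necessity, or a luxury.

At P = 14.5, M = 17811.7: Q = 1224.095.
Holding P constant, ∂Q/∂M = 8.48/(2√M) = 0.0317697.
η_M = (∂Q/∂M)·(M/Q) = 0.0317697 × (17811.7/1224.095) = 0.462.
Since 0 < η < 1, this is a necessity.

0.462 (necessity)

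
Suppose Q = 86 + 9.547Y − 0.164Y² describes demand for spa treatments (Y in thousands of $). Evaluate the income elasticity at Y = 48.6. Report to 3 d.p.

At Y = 48.6: Q = 162.6228.
dQ/dY = 9.547 − 0.328Y = -6.39380.
η = (dQ/dY)·(Y/Q) = -6.39380 × (48.6/162.6228) = -1.911.

-1.911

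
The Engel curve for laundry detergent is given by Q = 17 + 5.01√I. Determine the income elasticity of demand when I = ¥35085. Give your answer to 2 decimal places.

0.49

At I = 35085: Q = 955.423.
dQ/dI = 5.01/(2√I) = 0.0133736 at this income.
η = (dQ/dI)·(I/Q) = 0.0133736 × (35085/955.423) = 0.49.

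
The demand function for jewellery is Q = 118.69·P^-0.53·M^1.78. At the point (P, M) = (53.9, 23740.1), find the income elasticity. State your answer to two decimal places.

1.78

For a multiplicative demand Q = A·P^α·M^β, the income elasticity is β everywhere.
Here β = 1.78, so η = 1.78.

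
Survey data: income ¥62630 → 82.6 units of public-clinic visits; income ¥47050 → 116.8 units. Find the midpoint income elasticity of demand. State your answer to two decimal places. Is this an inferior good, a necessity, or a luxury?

-1.21 (inferior good)

ΔQ = 116.8 − 82.6 = 34.2; midpoint Q̄ = (82.6 + 116.8)/2 = 99.7.
ΔI = 47050 − 62630 = -15580; midpoint Ī = (62630 + 47050)/2 = 54840.
η = (ΔQ/Q̄) ÷ (ΔI/Ī) = (34.2/99.7) ÷ (-15580/54840) = -1.21.
η < 0 ⇒ inferior good.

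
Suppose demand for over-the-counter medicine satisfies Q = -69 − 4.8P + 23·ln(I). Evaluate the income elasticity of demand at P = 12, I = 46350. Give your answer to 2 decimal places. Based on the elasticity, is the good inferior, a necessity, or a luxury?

0.19 (necessity)

At P = 12, I = 46350: Q = 120.511.
Holding P constant, ∂Q/∂I = 23/I = 0.000496224.
η_I = (∂Q/∂I)·(I/Q) = 0.000496224 × (46350/120.511) = 0.19.
Since 0 < η < 1, this is a necessity.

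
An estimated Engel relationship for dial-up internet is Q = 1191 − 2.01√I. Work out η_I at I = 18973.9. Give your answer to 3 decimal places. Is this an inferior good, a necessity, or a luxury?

-0.151 (inferior good)

At I = 18973.9: Q = 914.131.
dQ/dI = -2.01/(2√I) = -0.00729605 at this income.
η = (dQ/dI)·(I/Q) = -0.00729605 × (18973.9/914.131) = -0.151.
Since η < 0, the good is an inferior good.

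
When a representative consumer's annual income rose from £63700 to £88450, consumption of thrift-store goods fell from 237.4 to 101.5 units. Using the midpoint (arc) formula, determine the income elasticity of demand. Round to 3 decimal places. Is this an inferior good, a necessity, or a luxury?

ΔQ = 101.5 − 237.4 = -135.9; midpoint Q̄ = (237.4 + 101.5)/2 = 169.45.
ΔI = 88450 − 63700 = 24750; midpoint Ī = (63700 + 88450)/2 = 76075.
η = (ΔQ/Q̄) ÷ (ΔI/Ī) = (-135.9/169.45) ÷ (24750/76075) = -2.465.
η < 0 ⇒ inferior good.

-2.465 (inferior good)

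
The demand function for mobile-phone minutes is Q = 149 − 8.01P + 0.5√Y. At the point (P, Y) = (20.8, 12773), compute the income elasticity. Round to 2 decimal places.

0.73

At P = 20.8, Y = 12773: Q = 38.901.
Holding P constant, ∂Q/∂Y = 0.5/(2√Y) = 0.00221204.
η_Y = (∂Q/∂Y)·(Y/Q) = 0.00221204 × (12773/38.901) = 0.73.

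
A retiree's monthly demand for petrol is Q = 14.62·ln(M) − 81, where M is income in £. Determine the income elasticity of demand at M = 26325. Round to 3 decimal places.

At M = 26325: Q = 67.806.
dQ/dM = 14.62/M = 0.000555366 at this income.
η = (dQ/dM)·(M/Q) = 0.000555366 × (26325/67.806) = 0.216.

0.216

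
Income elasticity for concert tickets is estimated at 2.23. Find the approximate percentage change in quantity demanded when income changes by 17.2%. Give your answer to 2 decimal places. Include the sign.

38.36%

%ΔQ ≈ η × %ΔI = 2.23 × 17.2% = 38.36%.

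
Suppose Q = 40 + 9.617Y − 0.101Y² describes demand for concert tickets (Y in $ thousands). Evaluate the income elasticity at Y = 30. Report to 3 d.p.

0.449

At Y = 30: Q = 237.6100.
dQ/dY = 9.617 − 0.202Y = 3.55700.
η = (dQ/dY)·(Y/Q) = 3.55700 × (30/237.6100) = 0.449.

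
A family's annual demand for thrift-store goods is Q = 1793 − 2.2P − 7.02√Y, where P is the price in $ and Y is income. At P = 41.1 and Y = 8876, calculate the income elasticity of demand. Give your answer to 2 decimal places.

At P = 41.1, Y = 8876: Q = 1041.208.
Holding P constant, ∂Q/∂Y = -7.02/(2√Y) = -0.0372562.
η_Y = (∂Q/∂Y)·(Y/Q) = -0.0372562 × (8876/1041.208) = -0.32.

-0.32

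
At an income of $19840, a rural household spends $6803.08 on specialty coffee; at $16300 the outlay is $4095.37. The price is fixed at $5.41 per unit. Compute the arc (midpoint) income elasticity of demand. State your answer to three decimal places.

2.536

With a constant price, Q₁ = 6803.08/5.41 = 1257.501 and Q₂ = 4095.37/5.41 = 757.000 (equivalently, work directly with expenditure since P cancels).
Midpoint %ΔQ = (4095.37 − 6803.08)/5449.23 = -0.49690; midpoint %ΔI = (16300 − 19840)/18070 = -0.19590.
η = -0.49690 / -0.19590 = 2.536.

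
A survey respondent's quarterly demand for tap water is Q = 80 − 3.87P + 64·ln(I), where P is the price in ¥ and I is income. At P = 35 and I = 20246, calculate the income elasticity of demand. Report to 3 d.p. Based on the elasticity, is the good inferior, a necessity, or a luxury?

0.111 (necessity)

At P = 35, I = 20246: Q = 579.156.
Holding P constant, ∂Q/∂I = 64/I = 0.00316112.
η_I = (∂Q/∂I)·(I/Q) = 0.00316112 × (20246/579.156) = 0.111.
Since 0 < η < 1, this is a necessity.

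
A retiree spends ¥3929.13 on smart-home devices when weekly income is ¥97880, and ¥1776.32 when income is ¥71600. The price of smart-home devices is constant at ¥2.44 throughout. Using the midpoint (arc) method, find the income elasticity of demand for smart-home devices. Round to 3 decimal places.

With a constant price, Q₁ = 3929.13/2.44 = 1610.299 and Q₂ = 1776.32/2.44 = 728.000 (equivalently, work directly with expenditure since P cancels).
Midpoint %ΔQ = (1776.32 − 3929.13)/2852.73 = -0.75465; midpoint %ΔI = (71600 − 97880)/84740 = -0.31013.
η = -0.75465 / -0.31013 = 2.433.

2.433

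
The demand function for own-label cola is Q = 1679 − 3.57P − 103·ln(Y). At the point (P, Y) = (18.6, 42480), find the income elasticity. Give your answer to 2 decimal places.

-0.20

At P = 18.6, Y = 42480: Q = 514.949.
Holding P constant, ∂Q/∂Y = -103/Y = -0.00242467.
η_Y = (∂Q/∂Y)·(Y/Q) = -0.00242467 × (42480/514.949) = -0.20.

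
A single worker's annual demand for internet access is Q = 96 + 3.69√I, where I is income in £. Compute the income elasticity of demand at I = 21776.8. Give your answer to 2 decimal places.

At I = 21776.8: Q = 640.532.
dQ/dI = 3.69/(2√I) = 0.0125026 at this income.
η = (dQ/dI)·(I/Q) = 0.0125026 × (21776.8/640.532) = 0.43.

0.43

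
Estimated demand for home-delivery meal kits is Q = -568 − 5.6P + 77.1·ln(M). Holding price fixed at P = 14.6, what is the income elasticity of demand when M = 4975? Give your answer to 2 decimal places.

At P = 14.6, M = 4975: Q = 6.529.
Holding P constant, ∂Q/∂M = 77.1/M = 0.0154975.
η_M = (∂Q/∂M)·(M/Q) = 0.0154975 × (4975/6.529) = 11.81.

11.81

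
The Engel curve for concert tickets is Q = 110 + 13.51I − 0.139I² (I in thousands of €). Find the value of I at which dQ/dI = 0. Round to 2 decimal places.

dQ/dI = 13.51 − 0.278I.
The good is inferior where dQ/dI < 0. Setting dQ/dI = 0 gives I = 13.51 / 0.278 = 48.60.

48.60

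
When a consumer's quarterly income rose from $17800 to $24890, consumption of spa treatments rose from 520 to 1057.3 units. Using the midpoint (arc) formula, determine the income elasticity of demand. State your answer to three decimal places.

2.051

ΔQ = 1057.3 − 520 = 537.3; midpoint Q̄ = (520 + 1057.3)/2 = 788.65.
ΔI = 24890 − 17800 = 7090; midpoint Ī = (17800 + 24890)/2 = 21345.
η = (ΔQ/Q̄) ÷ (ΔI/Ī) = (537.3/788.65) ÷ (7090/21345) = 2.051.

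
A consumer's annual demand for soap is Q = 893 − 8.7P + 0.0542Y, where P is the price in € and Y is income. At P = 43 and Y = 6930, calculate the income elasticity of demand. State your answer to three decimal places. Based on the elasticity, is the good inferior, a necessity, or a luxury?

0.420 (necessity)

At P = 43, Y = 6930: Q = 894.506.
Holding P constant, ∂Q/∂Y = 0.0542.
η_Y = (∂Q/∂Y)·(Y/Q) = 0.0542 × (6930/894.506) = 0.420.
Since 0 < η < 1, this is a necessity.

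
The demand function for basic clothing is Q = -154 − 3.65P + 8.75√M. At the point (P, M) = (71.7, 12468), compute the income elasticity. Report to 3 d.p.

0.870

At P = 71.7, M = 12468: Q = 561.322.
Holding P constant, ∂Q/∂M = 8.75/(2√M) = 0.0391814.
η_M = (∂Q/∂M)·(M/Q) = 0.0391814 × (12468/561.322) = 0.870.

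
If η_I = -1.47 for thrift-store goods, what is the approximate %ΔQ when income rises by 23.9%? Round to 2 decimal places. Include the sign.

%ΔQ ≈ η × %ΔI = -1.47 × 23.9% = -35.13%.

-35.13%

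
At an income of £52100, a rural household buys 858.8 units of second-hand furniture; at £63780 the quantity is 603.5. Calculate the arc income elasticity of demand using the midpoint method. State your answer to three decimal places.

ΔQ = 603.5 − 858.8 = -255.3; midpoint Q̄ = (858.8 + 603.5)/2 = 731.15.
ΔI = 63780 − 52100 = 11680; midpoint Ī = (52100 + 63780)/2 = 57940.
η = (ΔQ/Q̄) ÷ (ΔI/Ī) = (-255.3/731.15) ÷ (11680/57940) = -1.732.

-1.732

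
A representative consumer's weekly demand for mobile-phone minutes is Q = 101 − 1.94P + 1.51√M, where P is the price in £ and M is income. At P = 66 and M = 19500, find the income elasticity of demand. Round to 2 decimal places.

0.57

At P = 66, M = 19500: Q = 183.820.
Holding P constant, ∂Q/∂M = 1.51/(2√M) = 0.00540667.
η_M = (∂Q/∂M)·(M/Q) = 0.00540667 × (19500/183.820) = 0.57.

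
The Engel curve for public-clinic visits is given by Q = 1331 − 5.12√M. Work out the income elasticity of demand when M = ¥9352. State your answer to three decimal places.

At M = 9352: Q = 835.867.
dQ/dM = -5.12/(2√M) = -0.0264721 at this income.
η = (dQ/dM)·(M/Q) = -0.0264721 × (9352/835.867) = -0.296.

-0.296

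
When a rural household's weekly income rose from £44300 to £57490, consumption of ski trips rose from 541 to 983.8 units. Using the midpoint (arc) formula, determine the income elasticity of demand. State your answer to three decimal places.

ΔQ = 983.8 − 541 = 442.8; midpoint Q̄ = (541 + 983.8)/2 = 762.4.
ΔI = 57490 − 44300 = 13190; midpoint Ī = (44300 + 57490)/2 = 50895.
η = (ΔQ/Q̄) ÷ (ΔI/Ī) = (442.8/762.4) ÷ (13190/50895) = 2.241.

2.241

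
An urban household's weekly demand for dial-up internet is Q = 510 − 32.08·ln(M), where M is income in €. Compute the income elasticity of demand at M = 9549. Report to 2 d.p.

At M = 9549: Q = 216.013.
dQ/dM = -32.08/M = -0.00335951 at this income.
η = (dQ/dM)·(M/Q) = -0.00335951 × (9549/216.013) = -0.15.

-0.15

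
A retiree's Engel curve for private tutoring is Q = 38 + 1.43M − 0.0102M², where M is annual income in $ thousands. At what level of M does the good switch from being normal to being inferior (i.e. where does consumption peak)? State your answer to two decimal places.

70.10

dQ/dM = 1.43 − 0.0204M.
The good is inferior where dQ/dM < 0. Setting dQ/dM = 0 gives M = 1.43 / 0.0204 = 70.10.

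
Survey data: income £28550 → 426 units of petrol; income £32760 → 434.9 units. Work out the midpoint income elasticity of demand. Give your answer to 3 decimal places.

0.151

ΔQ = 434.9 − 426 = 8.9; midpoint Q̄ = (426 + 434.9)/2 = 430.45.
ΔI = 32760 − 28550 = 4210; midpoint Ī = (28550 + 32760)/2 = 30655.
η = (ΔQ/Q̄) ÷ (ΔI/Ī) = (8.9/430.45) ÷ (4210/30655) = 0.151.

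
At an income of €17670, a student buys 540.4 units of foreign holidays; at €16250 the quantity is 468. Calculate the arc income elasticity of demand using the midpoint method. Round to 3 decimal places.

ΔQ = 468 − 540.4 = -72.4; midpoint Q̄ = (540.4 + 468)/2 = 504.2.
ΔI = 16250 − 17670 = -1420; midpoint Ī = (17670 + 16250)/2 = 16960.
η = (ΔQ/Q̄) ÷ (ΔI/Ī) = (-72.4/504.2) ÷ (-1420/16960) = 1.715.

1.715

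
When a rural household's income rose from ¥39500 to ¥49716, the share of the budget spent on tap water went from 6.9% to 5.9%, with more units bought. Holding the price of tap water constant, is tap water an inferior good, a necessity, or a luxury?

Quantity rises but the budget share falls as income rises, so 0 < η < 1.

necessity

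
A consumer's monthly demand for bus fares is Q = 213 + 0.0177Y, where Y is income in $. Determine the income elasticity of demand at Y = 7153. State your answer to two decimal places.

0.37

At Y = 7153: Q = 339.608.
dQ/dY = 0.0177.
η = (dQ/dY)·(Y/Q) = 0.0177 × (7153/339.608) = 0.37.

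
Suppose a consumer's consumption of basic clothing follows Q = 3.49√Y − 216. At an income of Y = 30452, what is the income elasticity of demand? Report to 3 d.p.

At Y = 30452: Q = 393.022.
dQ/dY = 3.49/(2√Y) = 0.00999971 at this income.
η = (dQ/dY)·(Y/Q) = 0.00999971 × (30452/393.022) = 0.775.

0.775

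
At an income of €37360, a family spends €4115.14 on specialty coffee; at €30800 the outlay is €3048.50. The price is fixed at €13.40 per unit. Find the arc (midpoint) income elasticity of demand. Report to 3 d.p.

1.547

With a constant price, Q₁ = 4115.14/13.40 = 307.100 and Q₂ = 3048.50/13.40 = 227.500 (equivalently, work directly with expenditure since P cancels).
Midpoint %ΔQ = (3048.50 − 4115.14)/3581.82 = -0.29779; midpoint %ΔI = (30800 − 37360)/34080 = -0.19249.
η = -0.29779 / -0.19249 = 1.547.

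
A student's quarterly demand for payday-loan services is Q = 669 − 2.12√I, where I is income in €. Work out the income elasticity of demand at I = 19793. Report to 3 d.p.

-0.402

At I = 19793: Q = 370.742.
dQ/dI = -2.12/(2√I) = -0.00753442 at this income.
η = (dQ/dI)·(I/Q) = -0.00753442 × (19793/370.742) = -0.402.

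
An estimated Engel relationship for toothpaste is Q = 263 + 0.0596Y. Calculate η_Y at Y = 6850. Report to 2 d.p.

0.61

At Y = 6850: Q = 671.260.
dQ/dY = 0.0596.
η = (dQ/dY)·(Y/Q) = 0.0596 × (6850/671.260) = 0.61.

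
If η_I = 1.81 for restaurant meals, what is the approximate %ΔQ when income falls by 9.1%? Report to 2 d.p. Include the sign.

-16.47%

%ΔQ ≈ η × %ΔI = 1.81 × (-9.1%) = -16.47%.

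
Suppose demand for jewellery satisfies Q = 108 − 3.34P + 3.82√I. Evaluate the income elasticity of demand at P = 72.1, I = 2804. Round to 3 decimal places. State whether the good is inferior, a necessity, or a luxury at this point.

At P = 72.1, I = 2804: Q = 69.466.
Holding P constant, ∂Q/∂I = 3.82/(2√I) = 0.0360699.
η_I = (∂Q/∂I)·(I/Q) = 0.0360699 × (2804/69.466) = 1.456.
Since η > 1, this is a luxury.

1.456 (luxury)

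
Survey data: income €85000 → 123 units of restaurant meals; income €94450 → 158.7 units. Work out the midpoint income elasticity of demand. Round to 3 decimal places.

ΔQ = 158.7 − 123 = 35.7; midpoint Q̄ = (123 + 158.7)/2 = 140.85.
ΔI = 94450 − 85000 = 9450; midpoint Ī = (85000 + 94450)/2 = 89725.
η = (ΔQ/Q̄) ÷ (ΔI/Ī) = (35.7/140.85) ÷ (9450/89725) = 2.407.

2.407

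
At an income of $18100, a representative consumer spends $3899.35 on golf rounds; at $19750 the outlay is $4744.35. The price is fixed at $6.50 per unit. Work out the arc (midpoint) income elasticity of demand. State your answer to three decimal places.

With a constant price, Q₁ = 3899.35/6.50 = 599.900 and Q₂ = 4744.35/6.50 = 729.900 (equivalently, work directly with expenditure since P cancels).
Midpoint %ΔQ = (4744.35 − 3899.35)/4321.85 = 0.19552; midpoint %ΔI = (19750 − 18100)/18925 = 0.08719.
η = 0.19552 / 0.08719 = 2.243.

2.243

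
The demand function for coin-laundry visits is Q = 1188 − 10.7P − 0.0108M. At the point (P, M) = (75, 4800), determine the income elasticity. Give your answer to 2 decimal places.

At P = 75, M = 4800: Q = 333.660.
Holding P constant, ∂Q/∂M = −0.0108.
η_M = (∂Q/∂M)·(M/Q) = -0.0108 × (4800/333.660) = -0.16.

-0.16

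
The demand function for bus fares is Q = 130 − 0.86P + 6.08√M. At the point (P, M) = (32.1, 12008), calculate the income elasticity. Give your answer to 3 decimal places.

At P = 32.1, M = 12008: Q = 768.647.
Holding P constant, ∂Q/∂M = 6.08/(2√M) = 0.027742.
η_M = (∂Q/∂M)·(M/Q) = 0.027742 × (12008/768.647) = 0.433.

0.433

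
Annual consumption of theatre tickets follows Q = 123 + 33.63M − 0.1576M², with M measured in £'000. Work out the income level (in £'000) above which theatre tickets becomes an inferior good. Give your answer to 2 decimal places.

106.69

dQ/dM = 33.63 − 0.3152M.
The good is inferior where dQ/dM < 0. Setting dQ/dM = 0 gives M = 33.63 / 0.3152 = 106.69.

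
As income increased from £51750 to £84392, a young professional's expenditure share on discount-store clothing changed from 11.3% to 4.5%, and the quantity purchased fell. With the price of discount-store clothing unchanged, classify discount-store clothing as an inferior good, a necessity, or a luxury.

inferior good

Quantity demanded falls as income rises, so η < 0.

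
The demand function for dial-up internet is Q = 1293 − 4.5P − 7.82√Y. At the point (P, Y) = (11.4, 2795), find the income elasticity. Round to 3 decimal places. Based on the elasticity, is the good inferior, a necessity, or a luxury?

At P = 11.4, Y = 2795: Q = 828.274.
Holding P constant, ∂Q/∂Y = -7.82/(2√Y) = -0.0739581.
η_Y = (∂Q/∂Y)·(Y/Q) = -0.0739581 × (2795/828.274) = -0.250.
Since η < 0, this is an inferior good.

-0.250 (inferior good)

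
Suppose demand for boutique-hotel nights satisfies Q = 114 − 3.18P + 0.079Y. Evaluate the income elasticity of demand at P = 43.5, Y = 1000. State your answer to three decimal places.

At P = 43.5, Y = 1000: Q = 54.670.
Holding P constant, ∂Q/∂Y = 0.079.
η_Y = (∂Q/∂Y)·(Y/Q) = 0.079 × (1000/54.670) = 1.445.

1.445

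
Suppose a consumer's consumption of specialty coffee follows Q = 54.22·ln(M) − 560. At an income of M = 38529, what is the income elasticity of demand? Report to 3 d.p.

At M = 38529: Q = 12.518.
dQ/dM = 54.22/M = 0.00140725 at this income.
η = (dQ/dM)·(M/Q) = 0.00140725 × (38529/12.518) = 4.331.

4.331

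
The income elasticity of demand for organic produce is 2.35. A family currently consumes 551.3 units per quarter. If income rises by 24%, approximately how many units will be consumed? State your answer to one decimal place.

%ΔQ ≈ η × %ΔI = 2.35 × 24% = 56.4%.
New Q ≈ 551.3 × (1 + 0.564) = 862.2.

862.2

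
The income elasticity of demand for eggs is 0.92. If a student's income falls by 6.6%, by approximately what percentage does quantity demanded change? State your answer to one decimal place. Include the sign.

-6.1%

%ΔQ ≈ η × %ΔI = 0.92 × (-6.6%) = -6.1%.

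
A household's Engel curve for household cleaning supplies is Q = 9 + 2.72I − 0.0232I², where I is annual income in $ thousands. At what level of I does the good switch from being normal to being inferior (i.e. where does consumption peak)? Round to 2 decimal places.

58.62

dQ/dI = 2.72 − 0.0464I.
The good is inferior where dQ/dI < 0. Setting dQ/dI = 0 gives I = 2.72 / 0.0464 = 58.62.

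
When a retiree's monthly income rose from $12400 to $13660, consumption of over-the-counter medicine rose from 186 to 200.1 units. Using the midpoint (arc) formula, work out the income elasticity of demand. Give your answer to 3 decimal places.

0.755

ΔQ = 200.1 − 186 = 14.1; midpoint Q̄ = (186 + 200.1)/2 = 193.05.
ΔI = 13660 − 12400 = 1260; midpoint Ī = (12400 + 13660)/2 = 13030.
η = (ΔQ/Q̄) ÷ (ΔI/Ī) = (14.1/193.05) ÷ (1260/13030) = 0.755.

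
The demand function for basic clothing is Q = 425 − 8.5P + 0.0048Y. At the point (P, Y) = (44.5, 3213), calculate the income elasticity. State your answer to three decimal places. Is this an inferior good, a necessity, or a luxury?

0.248 (necessity)

At P = 44.5, Y = 3213: Q = 62.172.
Holding P constant, ∂Q/∂Y = 0.0048.
η_Y = (∂Q/∂Y)·(Y/Q) = 0.0048 × (3213/62.172) = 0.248.
Since 0 < η < 1, this is a necessity.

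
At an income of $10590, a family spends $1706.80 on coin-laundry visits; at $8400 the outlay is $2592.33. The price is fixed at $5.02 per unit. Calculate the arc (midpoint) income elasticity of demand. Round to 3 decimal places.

-1.786

With a constant price, Q₁ = 1706.80/5.02 = 340.000 and Q₂ = 2592.33/5.02 = 516.400 (equivalently, work directly with expenditure since P cancels).
Midpoint %ΔQ = (2592.33 − 1706.80)/2149.57 = 0.41196; midpoint %ΔI = (8400 − 10590)/9495 = -0.23065.
η = 0.41196 / -0.23065 = -1.786.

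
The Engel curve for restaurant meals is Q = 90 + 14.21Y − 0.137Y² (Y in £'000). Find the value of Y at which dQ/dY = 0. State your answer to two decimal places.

dQ/dY = 14.21 − 0.274Y.
The good is inferior where dQ/dY < 0. Setting dQ/dY = 0 gives Y = 14.21 / 0.274 = 51.86.

51.86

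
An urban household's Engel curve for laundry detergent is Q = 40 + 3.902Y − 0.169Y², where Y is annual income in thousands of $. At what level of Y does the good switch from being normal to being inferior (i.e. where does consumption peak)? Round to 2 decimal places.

11.54

dQ/dY = 3.902 − 0.338Y.
The good is inferior where dQ/dY < 0. Setting dQ/dY = 0 gives Y = 3.902 / 0.338 = 11.54.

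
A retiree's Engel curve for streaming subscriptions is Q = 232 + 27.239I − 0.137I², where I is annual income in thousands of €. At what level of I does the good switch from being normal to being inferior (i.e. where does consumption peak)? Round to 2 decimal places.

dQ/dI = 27.239 − 0.274I.
The good is inferior where dQ/dI < 0. Setting dQ/dI = 0 gives I = 27.239 / 0.274 = 99.41.

99.41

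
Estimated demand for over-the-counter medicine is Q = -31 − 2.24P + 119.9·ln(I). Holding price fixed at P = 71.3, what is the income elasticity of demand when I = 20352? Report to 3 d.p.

At P = 71.3, I = 20352: Q = 998.808.
Holding P constant, ∂Q/∂I = 119.9/I = 0.00589131.
η_I = (∂Q/∂I)·(I/Q) = 0.00589131 × (20352/998.808) = 0.120.

0.120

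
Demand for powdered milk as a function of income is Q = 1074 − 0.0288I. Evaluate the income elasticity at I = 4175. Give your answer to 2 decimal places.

-0.13

At I = 4175: Q = 953.760.
dQ/dI = −0.0288.
η = (dQ/dI)·(I/Q) = -0.0288 × (4175/953.760) = -0.13.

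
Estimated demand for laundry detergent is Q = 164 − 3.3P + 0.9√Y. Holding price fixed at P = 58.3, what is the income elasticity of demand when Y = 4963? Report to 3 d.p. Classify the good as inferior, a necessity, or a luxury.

At P = 58.3, Y = 4963: Q = 35.014.
Holding P constant, ∂Q/∂Y = 0.9/(2√Y) = 0.00638764.
η_Y = (∂Q/∂Y)·(Y/Q) = 0.00638764 × (4963/35.014) = 0.905.
Since 0 < η < 1, this is a necessity.

0.905 (necessity)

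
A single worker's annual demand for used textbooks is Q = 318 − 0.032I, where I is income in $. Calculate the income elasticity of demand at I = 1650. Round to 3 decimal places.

-0.199

At I = 1650: Q = 265.200.
dQ/dI = −0.032.
η = (dQ/dI)·(I/Q) = -0.032 × (1650/265.200) = -0.199.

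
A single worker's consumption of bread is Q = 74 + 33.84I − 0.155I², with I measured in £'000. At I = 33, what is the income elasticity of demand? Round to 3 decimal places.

At I = 33: Q = 1021.9250.
dQ/dI = 33.84 − 0.31I = 23.61000.
η = (dQ/dI)·(I/Q) = 23.61000 × (33/1021.9250) = 0.762.

0.762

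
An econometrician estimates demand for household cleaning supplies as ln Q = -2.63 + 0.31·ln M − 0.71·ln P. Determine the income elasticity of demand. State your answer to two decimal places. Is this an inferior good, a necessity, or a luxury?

0.31 (necessity)

In a log-linear demand, the coefficient on ln M is the income elasticity.
So η = 0.31.
0 < η < 1 ⇒ necessity.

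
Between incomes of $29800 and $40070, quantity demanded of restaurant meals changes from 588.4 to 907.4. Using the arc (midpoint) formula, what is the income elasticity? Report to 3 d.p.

ΔQ = 907.4 − 588.4 = 319; midpoint Q̄ = (588.4 + 907.4)/2 = 747.9.
ΔI = 40070 − 29800 = 10270; midpoint Ī = (29800 + 40070)/2 = 34935.
η = (ΔQ/Q̄) ÷ (ΔI/Ī) = (319/747.9) ÷ (10270/34935) = 1.451.

1.451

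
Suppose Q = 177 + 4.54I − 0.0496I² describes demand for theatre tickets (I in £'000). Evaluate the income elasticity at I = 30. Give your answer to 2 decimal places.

At I = 30: Q = 268.5600.
dQ/dI = 4.54 − 0.0992I = 1.56400.
η = (dQ/dI)·(I/Q) = 1.56400 × (30/268.5600) = 0.17.

0.17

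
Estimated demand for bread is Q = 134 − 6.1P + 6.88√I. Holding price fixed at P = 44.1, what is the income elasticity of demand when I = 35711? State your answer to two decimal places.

0.56

At P = 44.1, I = 35711: Q = 1165.128.
Holding P constant, ∂Q/∂I = 6.88/(2√I) = 0.0182036.
η_I = (∂Q/∂I)·(I/Q) = 0.0182036 × (35711/1165.128) = 0.56.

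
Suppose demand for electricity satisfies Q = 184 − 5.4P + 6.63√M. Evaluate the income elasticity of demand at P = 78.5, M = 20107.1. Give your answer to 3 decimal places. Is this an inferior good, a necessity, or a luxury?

0.671 (necessity)

At P = 78.5, M = 20107.1: Q = 700.231.
Holding P constant, ∂Q/∂M = 6.63/(2√M) = 0.0233781.
η_M = (∂Q/∂M)·(M/Q) = 0.0233781 × (20107.1/700.231) = 0.671.
Since 0 < η < 1, this is a necessity.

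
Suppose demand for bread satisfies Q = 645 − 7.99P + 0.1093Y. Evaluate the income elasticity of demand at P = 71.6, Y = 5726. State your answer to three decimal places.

At P = 71.6, Y = 5726: Q = 698.768.
Holding P constant, ∂Q/∂Y = 0.1093.
η_Y = (∂Q/∂Y)·(Y/Q) = 0.1093 × (5726/698.768) = 0.896.

0.896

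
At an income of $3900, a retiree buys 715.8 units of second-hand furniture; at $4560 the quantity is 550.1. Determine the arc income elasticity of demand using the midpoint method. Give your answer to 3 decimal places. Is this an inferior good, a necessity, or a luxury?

ΔQ = 550.1 − 715.8 = -165.7; midpoint Q̄ = (715.8 + 550.1)/2 = 632.95.
ΔI = 4560 − 3900 = 660; midpoint Ī = (3900 + 4560)/2 = 4230.
η = (ΔQ/Q̄) ÷ (ΔI/Ī) = (-165.7/632.95) ÷ (660/4230) = -1.678.
η < 0 ⇒ inferior good.

-1.678 (inferior good)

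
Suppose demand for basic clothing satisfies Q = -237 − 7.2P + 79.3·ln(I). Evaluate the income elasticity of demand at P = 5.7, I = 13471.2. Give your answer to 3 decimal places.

At P = 5.7, I = 13471.2: Q = 475.969.
Holding P constant, ∂Q/∂I = 79.3/I = 0.00588663.
η_I = (∂Q/∂I)·(I/Q) = 0.00588663 × (13471.2/475.969) = 0.167.

0.167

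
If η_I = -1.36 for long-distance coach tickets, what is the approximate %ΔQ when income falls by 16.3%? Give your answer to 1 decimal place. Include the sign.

%ΔQ ≈ η × %ΔI = -1.36 × (-16.3%) = 22.2%.

22.2%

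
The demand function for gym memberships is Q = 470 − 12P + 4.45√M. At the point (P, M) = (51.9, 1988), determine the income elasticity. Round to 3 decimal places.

At P = 51.9, M = 1988: Q = 45.612.
Holding P constant, ∂Q/∂M = 4.45/(2√M) = 0.0499024.
η_M = (∂Q/∂M)·(M/Q) = 0.0499024 × (1988/45.612) = 2.175.

2.175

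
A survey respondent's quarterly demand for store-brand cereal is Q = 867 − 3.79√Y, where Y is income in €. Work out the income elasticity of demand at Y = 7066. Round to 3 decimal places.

At Y = 7066: Q = 548.414.
dQ/dY = -3.79/(2√Y) = -0.0225436 at this income.
η = (dQ/dY)·(Y/Q) = -0.0225436 × (7066/548.414) = -0.290.

-0.290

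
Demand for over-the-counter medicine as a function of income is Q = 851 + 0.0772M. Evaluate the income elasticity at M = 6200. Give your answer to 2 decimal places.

0.36

At M = 6200: Q = 1329.640.
dQ/dM = 0.0772.
η = (dQ/dM)·(M/Q) = 0.0772 × (6200/1329.640) = 0.36.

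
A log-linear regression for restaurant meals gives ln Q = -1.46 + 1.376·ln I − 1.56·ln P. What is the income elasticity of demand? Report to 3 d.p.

In a log-linear demand, the coefficient on ln I is the income elasticity.
So η = 1.376.

1.376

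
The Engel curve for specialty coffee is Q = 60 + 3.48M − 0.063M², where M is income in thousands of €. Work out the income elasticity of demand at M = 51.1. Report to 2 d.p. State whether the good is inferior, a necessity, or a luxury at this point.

At M = 51.1: Q = 73.3218.
dQ/dM = 3.48 − 0.126M = -2.95860.
η = (dQ/dM)·(M/Q) = -2.95860 × (51.1/73.3218) = -2.06.
η < 0 ⇒ inferior good.

-2.06 (inferior good)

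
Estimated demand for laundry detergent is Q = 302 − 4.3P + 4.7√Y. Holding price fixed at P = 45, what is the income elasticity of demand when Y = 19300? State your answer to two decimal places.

0.43

At P = 45, Y = 19300: Q = 761.445.
Holding P constant, ∂Q/∂Y = 4.7/(2√Y) = 0.0169157.
η_Y = (∂Q/∂Y)·(Y/Q) = 0.0169157 × (19300/761.445) = 0.43.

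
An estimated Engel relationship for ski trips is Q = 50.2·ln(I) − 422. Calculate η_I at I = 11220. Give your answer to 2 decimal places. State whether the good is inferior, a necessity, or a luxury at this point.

1.09 (luxury)

At I = 11220: Q = 46.138.
dQ/dI = 50.2/I = 0.00447415 at this income.
η = (dQ/dI)·(I/Q) = 0.00447415 × (11220/46.138) = 1.09.
Since η > 1, the good is a luxury.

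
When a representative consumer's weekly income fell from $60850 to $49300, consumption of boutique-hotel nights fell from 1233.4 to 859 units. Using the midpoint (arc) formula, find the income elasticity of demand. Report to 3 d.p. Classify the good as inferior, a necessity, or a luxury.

ΔQ = 859 − 1233.4 = -374.4; midpoint Q̄ = (1233.4 + 859)/2 = 1046.2.
ΔI = 49300 − 60850 = -11550; midpoint Ī = (60850 + 49300)/2 = 55075.
η = (ΔQ/Q̄) ÷ (ΔI/Ī) = (-374.4/1046.2) ÷ (-11550/55075) = 1.706.
η > 1 ⇒ luxury.

1.706 (luxury)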